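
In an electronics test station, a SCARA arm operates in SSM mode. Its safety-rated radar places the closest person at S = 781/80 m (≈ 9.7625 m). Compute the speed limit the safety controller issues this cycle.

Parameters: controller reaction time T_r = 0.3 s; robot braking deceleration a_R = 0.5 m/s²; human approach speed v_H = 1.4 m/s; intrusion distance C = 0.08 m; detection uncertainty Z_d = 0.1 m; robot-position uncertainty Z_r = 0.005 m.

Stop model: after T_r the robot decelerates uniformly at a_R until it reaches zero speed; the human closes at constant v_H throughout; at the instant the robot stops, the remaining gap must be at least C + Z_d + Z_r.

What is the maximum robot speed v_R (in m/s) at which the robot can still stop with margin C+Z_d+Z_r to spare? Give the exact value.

v_R_max = 37/20 m/s = 1.8500 m/s

quadratic (1)·v² + (31/10)·v + (-3663/400) = 0
  disc = (31/10)² − 4·(1)·(-3663/400) = 1156/25 ; √disc = 34/5
  v_R = (−(31/10) + 34/5) / (2·(1)) = 37/20 m/s
check:
braking lasts T_s = (37/20)/(1/2) = 3.7000 s
robot in T_r: 1.8500·0.3000 = 0.5550 m
robot under decel: 1.8500²/(2·0.5000) = 3.4225 m
person approaches 1.4000·(0.3000+3.7000) = 5.6000 m
margins: 0.0800+0.1000+0.0050 = 0.1850 m
sum ≈ 0.5550+3.4225+5.6000+0.1850 ≈ 9.7625 m = S ✓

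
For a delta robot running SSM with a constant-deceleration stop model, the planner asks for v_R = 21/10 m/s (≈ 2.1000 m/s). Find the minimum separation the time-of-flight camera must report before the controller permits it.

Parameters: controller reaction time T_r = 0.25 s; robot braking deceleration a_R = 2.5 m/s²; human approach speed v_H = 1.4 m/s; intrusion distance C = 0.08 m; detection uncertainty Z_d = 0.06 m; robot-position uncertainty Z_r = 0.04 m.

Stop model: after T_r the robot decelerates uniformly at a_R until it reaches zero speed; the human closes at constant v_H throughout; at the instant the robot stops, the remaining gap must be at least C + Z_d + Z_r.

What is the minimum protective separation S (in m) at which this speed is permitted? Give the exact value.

S_min = 3113/1000 m = 3.1130 m

braking lasts T_s = (21/10)/(5/2) = 0.8400 s
robot in T_r: 2.1000·0.2500 = 0.5250 m
robot under decel: 2.1000²/(2·2.5000) = 0.8820 m
person approaches 1.4000·(0.2500+0.8400) = 1.5260 m
C+Z_d+Z_r = 0.0800+0.0600+0.0400 = 0.1800 m
S_min ≈ 0.5250+0.8820+1.5260+0.1800  ⇒  S_min = 3113/1000 m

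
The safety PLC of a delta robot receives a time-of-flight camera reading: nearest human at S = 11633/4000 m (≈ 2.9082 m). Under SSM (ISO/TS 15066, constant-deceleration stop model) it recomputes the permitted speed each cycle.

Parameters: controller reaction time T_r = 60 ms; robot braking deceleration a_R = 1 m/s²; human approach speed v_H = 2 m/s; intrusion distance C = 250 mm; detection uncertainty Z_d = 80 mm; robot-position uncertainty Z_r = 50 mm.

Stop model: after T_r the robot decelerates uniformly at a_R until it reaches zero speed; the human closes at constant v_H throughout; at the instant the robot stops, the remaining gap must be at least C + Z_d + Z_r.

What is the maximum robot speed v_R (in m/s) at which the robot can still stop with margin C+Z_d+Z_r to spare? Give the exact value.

at the boundary: (1/2)·v² + (103/50)·v + (-9633/4000) = 0
  disc = (103/50)² − 4·(1/2)·(-9633/4000) = 90601/10000 ; √disc = 301/100
  v_R = (−(103/50) + 301/100) / (2·(1/2)) = 19/20 m/s
check:
braking lasts T_s = (19/20)/1 = 0.9500 s
reaction-phase robot travel = 0.9500·0.0600 = 0.0570 m
robot covers 0.9500·0.9500 − ½·1.0000·0.9500² = 0.4512 m while stopping
human closes 2.0000·1.0100 = 2.0200 m
margins: 0.2500+0.0800+0.0500 = 0.3800 m
sum ≈ 0.0570+0.4512+2.0200+0.3800 ≈ 2.9082 m = S ✓

v_R_max = 19/20 m/s = 0.9500 m/s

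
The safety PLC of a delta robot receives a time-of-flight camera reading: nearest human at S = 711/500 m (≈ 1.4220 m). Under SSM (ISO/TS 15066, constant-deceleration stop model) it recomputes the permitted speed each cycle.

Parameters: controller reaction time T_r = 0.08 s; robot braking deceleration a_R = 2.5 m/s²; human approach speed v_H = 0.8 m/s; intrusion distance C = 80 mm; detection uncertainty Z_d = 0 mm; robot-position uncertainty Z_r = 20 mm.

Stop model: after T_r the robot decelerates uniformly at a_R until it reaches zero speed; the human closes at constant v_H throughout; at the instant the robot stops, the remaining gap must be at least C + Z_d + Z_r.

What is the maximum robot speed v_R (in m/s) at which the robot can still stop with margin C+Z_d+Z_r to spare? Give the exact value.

collect terms ⇒ (1/5)·v_R² + (2/5)·v_R + (-629/500) = 0
  disc = (2/5)² − 4·(1/5)·(-629/500) = 729/625 ; √disc = 27/25
  v_R = (−(2/5) + 27/25) / (2·(1/5)) = 17/10 m/s
check:
stop time T_s = (17/10)/(5/2) = 0.6800 s
robot in T_r: 1.7000·0.0800 = 0.1360 m
robot covers 1.7000·0.6800 − ½·2.5000·0.6800² = 0.5780 m while stopping
human over T_r+T_s: 0.8000·(0.0800+0.6800) = 0.6080 m
margins: 0.0800+0.0000+0.0200 = 0.1000 m
sum ≈ 0.1360+0.5780+0.6080+0.1000 ≈ 1.4220 m = S ✓

v_R_max = 17/10 m/s = 1.7000 m/s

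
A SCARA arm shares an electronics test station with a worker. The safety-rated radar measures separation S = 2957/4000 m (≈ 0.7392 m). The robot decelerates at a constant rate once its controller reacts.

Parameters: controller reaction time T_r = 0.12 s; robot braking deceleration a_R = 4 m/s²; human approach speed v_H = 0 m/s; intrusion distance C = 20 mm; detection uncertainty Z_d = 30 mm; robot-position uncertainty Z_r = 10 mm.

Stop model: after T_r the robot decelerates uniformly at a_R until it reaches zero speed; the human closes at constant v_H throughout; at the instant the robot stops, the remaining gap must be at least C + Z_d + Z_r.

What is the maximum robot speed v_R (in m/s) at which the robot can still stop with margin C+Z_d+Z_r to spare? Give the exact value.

quadratic (1/8)·v² + (3/25)·v + (-2717/4000) = 0
  disc = (3/25)² − 4·(1/8)·(-2717/4000) = 14161/40000 ; √disc = 119/200
  v_R = (−(3/25) + 119/200) / (2·(1/8)) = 19/10 m/s
check:
stop time T_s = (19/10)/4 = 0.4750 s
reaction-phase robot travel = 1.9000·0.1200 = 0.2280 m
robot covers 1.9000·0.4750 − ½·4.0000·0.4750² = 0.4512 m while stopping
human over T_r+T_s: 0.0000·(0.1200+0.4750) = 0.0000 m
residual clearance needed = 0.0200+0.0300+0.0100 = 0.0600 m
sum ≈ 0.2280+0.4512+0.0000+0.0600 ≈ 0.7392 m = S ✓

v_R_max = 19/10 m/s = 1.9000 m/s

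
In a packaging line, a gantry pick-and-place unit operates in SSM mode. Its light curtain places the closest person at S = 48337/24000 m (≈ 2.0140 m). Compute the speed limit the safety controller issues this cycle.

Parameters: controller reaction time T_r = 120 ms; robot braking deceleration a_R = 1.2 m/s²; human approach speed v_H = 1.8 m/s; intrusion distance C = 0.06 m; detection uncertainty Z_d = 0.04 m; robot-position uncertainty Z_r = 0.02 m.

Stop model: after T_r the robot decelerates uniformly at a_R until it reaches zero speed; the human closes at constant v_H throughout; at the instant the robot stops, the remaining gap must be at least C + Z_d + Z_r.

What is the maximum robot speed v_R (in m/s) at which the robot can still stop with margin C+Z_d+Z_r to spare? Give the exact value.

v_R_max = 17/20 m/s = 0.8500 m/s

at the boundary: (5/12)·v² + (81/50)·v + (-40273/24000) = 0
  disc = (81/50)² − 4·(5/12)·(-40273/24000) = 1951609/360000 ; √disc = 1397/600
  v_R = (−(81/50) + 1397/600) / (2·(5/12)) = 17/20 m/s
check:
braking lasts T_s = (17/20)/(6/5) = 0.7083 s
robot covers v_R·T_r = 0.8500·0.1200 = 0.1020 m before braking
braking distance = 0.8500²/(2·1.2000) = 0.3010 m
human closes 1.8000·0.8283 = 1.4910 m
C+Z_d+Z_r = 0.0600+0.0400+0.0200 = 0.1200 m
sum ≈ 0.1020+0.3010+1.4910+0.1200 ≈ 2.0140 m = S ✓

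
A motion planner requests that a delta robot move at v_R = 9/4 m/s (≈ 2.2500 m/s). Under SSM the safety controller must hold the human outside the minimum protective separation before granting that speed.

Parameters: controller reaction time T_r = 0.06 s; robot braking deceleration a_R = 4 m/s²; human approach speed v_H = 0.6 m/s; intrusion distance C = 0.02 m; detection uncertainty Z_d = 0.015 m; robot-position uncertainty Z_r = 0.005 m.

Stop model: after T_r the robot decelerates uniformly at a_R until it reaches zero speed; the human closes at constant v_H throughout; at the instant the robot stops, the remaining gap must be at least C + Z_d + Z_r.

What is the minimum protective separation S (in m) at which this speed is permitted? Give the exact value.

T_s = v_R/a_R = (9/4)/4 = 0.5625 s
reaction-phase robot travel = 2.2500·0.0600 = 0.1350 m
robot covers 2.2500·0.5625 − ½·4.0000·0.5625² = 0.6328 m while stopping
human closes 0.6000·0.6225 = 0.3735 m
C+Z_d+Z_r = 0.0200+0.0150+0.0050 = 0.0400 m
S_min ≈ 0.1350+0.6328+0.3735+0.0400  ⇒  S_min = 18901/16000 m

S_min = 18901/16000 m = 1.1813 m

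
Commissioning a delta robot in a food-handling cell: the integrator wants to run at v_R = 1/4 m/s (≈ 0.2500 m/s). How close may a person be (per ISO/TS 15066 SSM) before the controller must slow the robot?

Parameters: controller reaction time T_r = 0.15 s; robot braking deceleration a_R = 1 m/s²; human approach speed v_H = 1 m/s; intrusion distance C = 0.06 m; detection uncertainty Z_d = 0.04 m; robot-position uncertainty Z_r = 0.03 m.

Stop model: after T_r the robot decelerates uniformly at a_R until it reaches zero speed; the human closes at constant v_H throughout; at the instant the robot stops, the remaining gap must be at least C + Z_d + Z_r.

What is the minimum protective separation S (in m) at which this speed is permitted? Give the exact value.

S_min = 479/800 m = 0.5988 m

braking lasts T_s = (1/4)/1 = 0.2500 s
robot covers v_R·T_r = 0.2500·0.1500 = 0.0375 m before braking
robot covers 0.2500·0.2500 − ½·1.0000·0.2500² = 0.0312 m while stopping
person approaches 1.0000·(0.1500+0.2500) = 0.4000 m
C+Z_d+Z_r = 0.0600+0.0400+0.0300 = 0.1300 m
S_min ≈ 0.0375+0.0312+0.4000+0.1300  ⇒  S_min = 479/800 m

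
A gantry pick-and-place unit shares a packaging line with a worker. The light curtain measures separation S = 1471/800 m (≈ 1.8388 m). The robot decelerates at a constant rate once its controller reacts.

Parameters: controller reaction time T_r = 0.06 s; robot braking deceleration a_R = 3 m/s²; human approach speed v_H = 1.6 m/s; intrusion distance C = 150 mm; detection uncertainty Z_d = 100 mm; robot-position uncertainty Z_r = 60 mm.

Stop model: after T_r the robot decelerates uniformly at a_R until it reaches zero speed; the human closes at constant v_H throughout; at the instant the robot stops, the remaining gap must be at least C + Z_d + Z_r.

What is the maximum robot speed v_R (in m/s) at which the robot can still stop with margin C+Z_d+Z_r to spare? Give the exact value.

quadratic (1/6)·v² + (89/150)·v + (-5731/4000) = 0
  disc = (89/150)² − 4·(1/6)·(-5731/4000) = 117649/90000 ; √disc = 343/300
  v_R = (−(89/150) + 343/300) / (2·(1/6)) = 33/20 m/s
check:
braking lasts T_s = (33/20)/3 = 0.5500 s
robot covers v_R·T_r = 1.6500·0.0600 = 0.0990 m before braking
robot under decel: 1.6500²/(2·3.0000) = 0.4537 m
human closes 1.6000·0.6100 = 0.9760 m
residual clearance needed = 0.1500+0.1000+0.0600 = 0.3100 m
sum ≈ 0.0990+0.4537+0.9760+0.3100 ≈ 1.8388 m = S ✓

v_R_max = 33/20 m/s = 1.6500 m/s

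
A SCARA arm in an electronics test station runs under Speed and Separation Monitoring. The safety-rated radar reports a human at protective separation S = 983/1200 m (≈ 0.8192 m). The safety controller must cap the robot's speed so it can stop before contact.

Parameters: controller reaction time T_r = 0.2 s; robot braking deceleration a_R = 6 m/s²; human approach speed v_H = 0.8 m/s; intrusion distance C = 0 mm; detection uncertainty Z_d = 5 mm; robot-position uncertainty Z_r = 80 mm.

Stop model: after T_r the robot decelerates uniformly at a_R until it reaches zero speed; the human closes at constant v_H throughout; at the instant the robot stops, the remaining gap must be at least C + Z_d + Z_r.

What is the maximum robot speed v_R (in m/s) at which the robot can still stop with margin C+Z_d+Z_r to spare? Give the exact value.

at the boundary: (1/12)·v² + (1/3)·v + (-689/1200) = 0
  disc = (1/3)² − 4·(1/12)·(-689/1200) = 121/400 ; √disc = 11/20
  v_R = (−(1/3) + 11/20) / (2·(1/12)) = 13/10 m/s
check:
T_s = v_R/a_R = (13/10)/6 = 0.2167 s
robot covers v_R·T_r = 1.3000·0.2000 = 0.2600 m before braking
robot under decel: 1.3000²/(2·6.0000) = 0.1408 m
person approaches 0.8000·(0.2000+0.2167) = 0.3333 m
margins: 0.0000+0.0050+0.0800 = 0.0850 m
sum ≈ 0.2600+0.1408+0.3333+0.0850 ≈ 0.8192 m = S ✓

v_R_max = 13/10 m/s = 1.3000 m/s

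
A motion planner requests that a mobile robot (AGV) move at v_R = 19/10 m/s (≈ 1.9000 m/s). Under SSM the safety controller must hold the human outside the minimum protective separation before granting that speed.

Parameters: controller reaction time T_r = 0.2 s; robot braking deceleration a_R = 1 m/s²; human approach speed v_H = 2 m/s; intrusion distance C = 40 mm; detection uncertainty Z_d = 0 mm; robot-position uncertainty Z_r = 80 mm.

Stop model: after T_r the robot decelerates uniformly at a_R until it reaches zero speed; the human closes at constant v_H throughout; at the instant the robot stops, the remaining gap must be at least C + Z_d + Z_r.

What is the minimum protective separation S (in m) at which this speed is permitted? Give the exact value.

S_min = 1301/200 m = 6.5050 m

braking lasts T_s = (19/10)/1 = 1.9000 s
reaction-phase robot travel = 1.9000·0.2000 = 0.3800 m
robot covers 1.9000·1.9000 − ½·1.0000·1.9000² = 1.8050 m while stopping
human closes 2.0000·2.1000 = 4.2000 m
margins: 0.0400+0.0000+0.0800 = 0.1200 m
S_min ≈ 0.3800+1.8050+4.2000+0.1200  ⇒  S_min = 1301/200 m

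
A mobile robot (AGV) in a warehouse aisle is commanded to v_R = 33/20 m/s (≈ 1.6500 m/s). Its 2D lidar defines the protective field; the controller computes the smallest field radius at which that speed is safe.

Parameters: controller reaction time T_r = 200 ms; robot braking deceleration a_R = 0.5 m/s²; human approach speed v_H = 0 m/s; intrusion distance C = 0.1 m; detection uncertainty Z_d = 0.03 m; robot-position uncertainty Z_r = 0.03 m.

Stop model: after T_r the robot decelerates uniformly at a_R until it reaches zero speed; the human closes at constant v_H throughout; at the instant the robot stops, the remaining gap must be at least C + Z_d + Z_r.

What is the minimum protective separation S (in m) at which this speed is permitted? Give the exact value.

stop time T_s = (33/20)/(1/2) = 3.3000 s
robot in T_r: 1.6500·0.2000 = 0.3300 m
robot covers 1.6500·3.3000 − ½·0.5000·3.3000² = 2.7225 m while stopping
human over T_r+T_s: 0.0000·(0.2000+3.3000) = 0.0000 m
C+Z_d+Z_r = 0.1000+0.0300+0.0300 = 0.1600 m
S_min ≈ 0.3300+2.7225+0.0000+0.1600  ⇒  S_min = 257/80 m

S_min = 257/80 m = 3.2125 m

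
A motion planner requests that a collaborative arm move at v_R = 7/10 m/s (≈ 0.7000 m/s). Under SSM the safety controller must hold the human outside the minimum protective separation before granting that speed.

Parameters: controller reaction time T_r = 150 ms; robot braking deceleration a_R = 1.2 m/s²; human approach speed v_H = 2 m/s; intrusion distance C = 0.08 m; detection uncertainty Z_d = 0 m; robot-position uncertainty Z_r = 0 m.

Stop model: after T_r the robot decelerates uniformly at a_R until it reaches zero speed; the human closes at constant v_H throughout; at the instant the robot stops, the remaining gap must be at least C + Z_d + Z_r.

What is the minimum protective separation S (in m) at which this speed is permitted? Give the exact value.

S_min = 2227/1200 m = 1.8558 m

T_s = v_R/a_R = (7/10)/(6/5) = 0.5833 s
robot in T_r: 0.7000·0.1500 = 0.1050 m
robot under decel: 0.7000²/(2·1.2000) = 0.2042 m
person approaches 2.0000·(0.1500+0.5833) = 1.4667 m
margins: 0.0800+0.0000+0.0000 = 0.0800 m
S_min ≈ 0.1050+0.2042+1.4667+0.0800  ⇒  S_min = 2227/1200 m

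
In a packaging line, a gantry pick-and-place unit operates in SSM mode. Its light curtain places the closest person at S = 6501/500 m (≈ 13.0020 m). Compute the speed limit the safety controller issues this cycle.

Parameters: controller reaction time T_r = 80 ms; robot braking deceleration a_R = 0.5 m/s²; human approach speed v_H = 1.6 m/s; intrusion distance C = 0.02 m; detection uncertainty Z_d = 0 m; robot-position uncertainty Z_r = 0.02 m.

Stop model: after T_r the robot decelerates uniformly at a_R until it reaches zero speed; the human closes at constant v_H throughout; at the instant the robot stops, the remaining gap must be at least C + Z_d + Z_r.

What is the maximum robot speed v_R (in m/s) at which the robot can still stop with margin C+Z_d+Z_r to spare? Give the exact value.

quadratic (1)·v² + (82/25)·v + (-6417/500) = 0
  disc = (82/25)² − 4·(1)·(-6417/500) = 38809/625 ; √disc = 197/25
  v_R = (−(82/25) + 197/25) / (2·(1)) = 23/10 m/s
check:
braking lasts T_s = (23/10)/(1/2) = 4.6000 s
robot in T_r: 2.3000·0.0800 = 0.1840 m
robot under decel: 2.3000²/(2·0.5000) = 5.2900 m
human over T_r+T_s: 1.6000·(0.0800+4.6000) = 7.4880 m
C+Z_d+Z_r = 0.0200+0.0000+0.0200 = 0.0400 m
sum ≈ 0.1840+5.2900+7.4880+0.0400 ≈ 13.0020 m = S ✓

v_R_max = 23/10 m/s = 2.3000 m/s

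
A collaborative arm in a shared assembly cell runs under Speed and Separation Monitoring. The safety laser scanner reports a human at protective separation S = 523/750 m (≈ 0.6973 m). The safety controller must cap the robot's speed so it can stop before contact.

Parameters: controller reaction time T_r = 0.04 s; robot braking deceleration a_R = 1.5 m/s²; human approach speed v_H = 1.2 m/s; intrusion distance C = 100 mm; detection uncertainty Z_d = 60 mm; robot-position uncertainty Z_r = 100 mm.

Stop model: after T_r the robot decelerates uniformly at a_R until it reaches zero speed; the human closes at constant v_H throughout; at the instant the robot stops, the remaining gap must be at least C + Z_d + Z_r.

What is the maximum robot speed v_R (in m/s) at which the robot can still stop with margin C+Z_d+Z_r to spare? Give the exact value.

v_R_max = 2/5 m/s = 0.4000 m/s

quadratic (1/3)·v² + (21/25)·v + (-146/375) = 0
  disc = (21/25)² − 4·(1/3)·(-146/375) = 6889/5625 ; √disc = 83/75
  v_R = (−(21/25) + 83/75) / (2·(1/3)) = 2/5 m/s
check:
stop time T_s = (2/5)/(3/2) = 0.2667 s
reaction-phase robot travel = 0.4000·0.0400 = 0.0160 m
robot covers 0.4000·0.2667 − ½·1.5000·0.2667² = 0.0533 m while stopping
person approaches 1.2000·(0.0400+0.2667) = 0.3680 m
margins: 0.1000+0.0600+0.1000 = 0.2600 m
sum ≈ 0.0160+0.0533+0.3680+0.2600 ≈ 0.6973 m = S ✓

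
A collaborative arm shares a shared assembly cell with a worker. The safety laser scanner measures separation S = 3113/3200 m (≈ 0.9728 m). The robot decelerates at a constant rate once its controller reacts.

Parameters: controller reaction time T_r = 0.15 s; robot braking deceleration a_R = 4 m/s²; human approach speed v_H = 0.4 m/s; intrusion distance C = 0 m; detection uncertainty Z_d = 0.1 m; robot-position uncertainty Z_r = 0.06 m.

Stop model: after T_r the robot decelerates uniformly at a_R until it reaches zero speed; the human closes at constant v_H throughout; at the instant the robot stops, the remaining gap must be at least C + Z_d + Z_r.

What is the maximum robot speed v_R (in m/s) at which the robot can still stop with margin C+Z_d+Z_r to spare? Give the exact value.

v_R_max = 33/20 m/s = 1.6500 m/s

at the boundary: (1/8)·v² + (1/4)·v + (-2409/3200) = 0
  disc = (1/4)² − 4·(1/8)·(-2409/3200) = 2809/6400 ; √disc = 53/80
  v_R = (−(1/4) + 53/80) / (2·(1/8)) = 33/20 m/s
check:
T_s = v_R/a_R = (33/20)/4 = 0.4125 s
robot covers v_R·T_r = 1.6500·0.1500 = 0.2475 m before braking
robot covers 1.6500·0.4125 − ½·4.0000·0.4125² = 0.3403 m while stopping
person approaches 0.4000·(0.1500+0.4125) = 0.2250 m
margins: 0.0000+0.1000+0.0600 = 0.1600 m
sum ≈ 0.2475+0.3403+0.2250+0.1600 ≈ 0.9728 m = S ✓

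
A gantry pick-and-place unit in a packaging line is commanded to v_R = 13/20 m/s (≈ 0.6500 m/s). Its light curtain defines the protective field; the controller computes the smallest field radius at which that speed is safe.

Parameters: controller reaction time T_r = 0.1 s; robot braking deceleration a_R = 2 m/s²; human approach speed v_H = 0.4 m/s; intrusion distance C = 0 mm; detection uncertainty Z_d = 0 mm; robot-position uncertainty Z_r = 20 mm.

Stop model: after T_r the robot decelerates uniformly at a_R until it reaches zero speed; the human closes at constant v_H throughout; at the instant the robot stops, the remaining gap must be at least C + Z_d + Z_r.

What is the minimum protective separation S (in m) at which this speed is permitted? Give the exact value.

braking lasts T_s = (13/20)/2 = 0.3250 s
reaction-phase robot travel = 0.6500·0.1000 = 0.0650 m
robot under decel: 0.6500²/(2·2.0000) = 0.1056 m
human over T_r+T_s: 0.4000·(0.1000+0.3250) = 0.1700 m
residual clearance needed = 0.0000+0.0000+0.0200 = 0.0200 m
S_min ≈ 0.0650+0.1056+0.1700+0.0200  ⇒  S_min = 577/1600 m

S_min = 577/1600 m = 0.3606 m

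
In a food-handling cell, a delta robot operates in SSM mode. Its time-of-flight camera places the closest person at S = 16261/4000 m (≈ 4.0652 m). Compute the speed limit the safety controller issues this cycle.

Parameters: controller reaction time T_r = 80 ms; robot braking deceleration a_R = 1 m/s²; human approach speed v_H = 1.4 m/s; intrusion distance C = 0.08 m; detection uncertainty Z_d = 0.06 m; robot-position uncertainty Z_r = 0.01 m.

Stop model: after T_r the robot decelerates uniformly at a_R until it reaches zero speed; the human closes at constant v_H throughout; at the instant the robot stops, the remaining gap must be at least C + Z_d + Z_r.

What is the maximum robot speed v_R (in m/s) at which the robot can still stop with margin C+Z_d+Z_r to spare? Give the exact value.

v_R_max = 33/20 m/s = 1.6500 m/s

quadratic (1/2)·v² + (37/25)·v + (-15213/4000) = 0
  disc = (37/25)² − 4·(1/2)·(-15213/4000) = 97969/10000 ; √disc = 313/100
  v_R = (−(37/25) + 313/100) / (2·(1/2)) = 33/20 m/s
check:
T_s = v_R/a_R = (33/20)/1 = 1.6500 s
robot covers v_R·T_r = 1.6500·0.0800 = 0.1320 m before braking
robot covers 1.6500·1.6500 − ½·1.0000·1.6500² = 1.3613 m while stopping
person approaches 1.4000·(0.0800+1.6500) = 2.4220 m
C+Z_d+Z_r = 0.0800+0.0600+0.0100 = 0.1500 m
sum ≈ 0.1320+1.3613+2.4220+0.1500 ≈ 4.0652 m = S ✓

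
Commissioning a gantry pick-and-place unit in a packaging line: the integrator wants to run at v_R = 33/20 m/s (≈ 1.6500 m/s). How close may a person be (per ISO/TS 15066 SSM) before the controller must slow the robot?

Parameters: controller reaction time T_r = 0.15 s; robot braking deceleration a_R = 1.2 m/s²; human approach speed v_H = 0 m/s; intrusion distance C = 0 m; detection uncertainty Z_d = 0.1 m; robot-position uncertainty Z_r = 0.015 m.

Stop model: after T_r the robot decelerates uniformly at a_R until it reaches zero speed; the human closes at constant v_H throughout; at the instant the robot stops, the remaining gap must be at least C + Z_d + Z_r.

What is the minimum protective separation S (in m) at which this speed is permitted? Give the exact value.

S_min = 479/320 m = 1.4969 m

stop time T_s = (33/20)/(6/5) = 1.3750 s
reaction-phase robot travel = 1.6500·0.1500 = 0.2475 m
robot under decel: 1.6500²/(2·1.2000) = 1.1344 m
person approaches 0.0000·(0.1500+1.3750) = 0.0000 m
residual clearance needed = 0.0000+0.1000+0.0150 = 0.1150 m
S_min ≈ 0.2475+1.1344+0.0000+0.1150  ⇒  S_min = 479/320 m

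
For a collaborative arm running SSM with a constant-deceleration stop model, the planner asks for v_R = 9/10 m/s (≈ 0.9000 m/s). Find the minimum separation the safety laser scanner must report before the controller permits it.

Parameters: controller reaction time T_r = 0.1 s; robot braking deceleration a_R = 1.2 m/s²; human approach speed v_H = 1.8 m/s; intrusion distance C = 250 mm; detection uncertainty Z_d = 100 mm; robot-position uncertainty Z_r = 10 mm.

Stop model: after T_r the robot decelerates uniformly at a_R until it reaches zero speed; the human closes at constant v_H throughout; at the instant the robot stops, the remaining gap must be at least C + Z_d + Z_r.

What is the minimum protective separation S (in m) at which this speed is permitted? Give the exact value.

T_s = v_R/a_R = (9/10)/(6/5) = 0.7500 s
robot in T_r: 0.9000·0.1000 = 0.0900 m
braking distance = 0.9000²/(2·1.2000) = 0.3375 m
human over T_r+T_s: 1.8000·(0.1000+0.7500) = 1.5300 m
C+Z_d+Z_r = 0.2500+0.1000+0.0100 = 0.3600 m
S_min ≈ 0.0900+0.3375+1.5300+0.3600  ⇒  S_min = 927/400 m

S_min = 927/400 m = 2.3175 m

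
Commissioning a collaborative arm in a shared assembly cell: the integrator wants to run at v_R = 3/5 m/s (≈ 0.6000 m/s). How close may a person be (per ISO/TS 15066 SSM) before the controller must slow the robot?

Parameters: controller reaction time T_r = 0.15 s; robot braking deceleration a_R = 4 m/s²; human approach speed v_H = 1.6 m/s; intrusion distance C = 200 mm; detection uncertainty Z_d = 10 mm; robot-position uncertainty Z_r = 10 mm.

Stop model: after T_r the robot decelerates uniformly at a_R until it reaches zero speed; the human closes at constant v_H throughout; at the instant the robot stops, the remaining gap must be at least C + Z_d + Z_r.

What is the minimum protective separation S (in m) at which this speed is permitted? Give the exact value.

S_min = 167/200 m = 0.8350 m

stop time T_s = (3/5)/4 = 0.1500 s
reaction-phase robot travel = 0.6000·0.1500 = 0.0900 m
robot under decel: 0.6000²/(2·4.0000) = 0.0450 m
person approaches 1.6000·(0.1500+0.1500) = 0.4800 m
margins: 0.2000+0.0100+0.0100 = 0.2200 m
S_min ≈ 0.0900+0.0450+0.4800+0.2200  ⇒  S_min = 167/200 m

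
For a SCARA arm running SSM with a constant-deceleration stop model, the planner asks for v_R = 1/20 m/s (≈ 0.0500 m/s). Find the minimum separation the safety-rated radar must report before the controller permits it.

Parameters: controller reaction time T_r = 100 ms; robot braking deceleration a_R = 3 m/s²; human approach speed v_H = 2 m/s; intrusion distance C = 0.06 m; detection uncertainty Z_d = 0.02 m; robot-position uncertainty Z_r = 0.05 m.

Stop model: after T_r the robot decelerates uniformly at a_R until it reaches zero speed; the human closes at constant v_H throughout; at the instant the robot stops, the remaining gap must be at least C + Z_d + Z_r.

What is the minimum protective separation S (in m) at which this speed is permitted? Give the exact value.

T_s = v_R/a_R = (1/20)/3 = 0.0167 s
robot covers v_R·T_r = 0.0500·0.1000 = 0.0050 m before braking
robot under decel: 0.0500²/(2·3.0000) = 0.0004 m
human over T_r+T_s: 2.0000·(0.1000+0.0167) = 0.2333 m
C+Z_d+Z_r = 0.0600+0.0200+0.0500 = 0.1300 m
S_min ≈ 0.0050+0.0004+0.2333+0.1300  ⇒  S_min = 59/160 m

S_min = 59/160 m = 0.3688 m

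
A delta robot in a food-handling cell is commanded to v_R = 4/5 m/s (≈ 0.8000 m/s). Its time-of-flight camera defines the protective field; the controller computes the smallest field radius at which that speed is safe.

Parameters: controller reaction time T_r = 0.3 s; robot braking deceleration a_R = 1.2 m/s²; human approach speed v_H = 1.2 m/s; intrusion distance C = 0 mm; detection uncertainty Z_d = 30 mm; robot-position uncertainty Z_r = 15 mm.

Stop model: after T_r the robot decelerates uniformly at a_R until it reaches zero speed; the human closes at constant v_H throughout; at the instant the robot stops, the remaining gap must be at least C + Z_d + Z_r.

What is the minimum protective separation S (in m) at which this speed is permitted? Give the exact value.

S_min = 1027/600 m = 1.7117 m

braking lasts T_s = (4/5)/(6/5) = 0.6667 s
reaction-phase robot travel = 0.8000·0.3000 = 0.2400 m
braking distance = 0.8000²/(2·1.2000) = 0.2667 m
human closes 1.2000·0.9667 = 1.1600 m
margins: 0.0000+0.0300+0.0150 = 0.0450 m
S_min ≈ 0.2400+0.2667+1.1600+0.0450  ⇒  S_min = 1027/600 m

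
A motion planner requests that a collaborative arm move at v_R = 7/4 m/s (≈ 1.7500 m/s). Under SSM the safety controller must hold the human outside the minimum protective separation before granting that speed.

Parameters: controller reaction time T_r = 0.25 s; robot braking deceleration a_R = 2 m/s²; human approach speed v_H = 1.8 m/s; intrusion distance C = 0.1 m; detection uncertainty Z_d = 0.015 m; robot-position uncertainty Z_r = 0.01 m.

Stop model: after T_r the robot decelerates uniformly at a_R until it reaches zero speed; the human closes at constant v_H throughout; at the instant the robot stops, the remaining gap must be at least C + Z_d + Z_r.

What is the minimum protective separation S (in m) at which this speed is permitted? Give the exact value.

S_min = 1073/320 m = 3.3531 m

stop time T_s = (7/4)/2 = 0.8750 s
robot covers v_R·T_r = 1.7500·0.2500 = 0.4375 m before braking
robot covers 1.7500·0.8750 − ½·2.0000·0.8750² = 0.7656 m while stopping
person approaches 1.8000·(0.2500+0.8750) = 2.0250 m
C+Z_d+Z_r = 0.1000+0.0150+0.0100 = 0.1250 m
S_min ≈ 0.4375+0.7656+2.0250+0.1250  ⇒  S_min = 1073/320 m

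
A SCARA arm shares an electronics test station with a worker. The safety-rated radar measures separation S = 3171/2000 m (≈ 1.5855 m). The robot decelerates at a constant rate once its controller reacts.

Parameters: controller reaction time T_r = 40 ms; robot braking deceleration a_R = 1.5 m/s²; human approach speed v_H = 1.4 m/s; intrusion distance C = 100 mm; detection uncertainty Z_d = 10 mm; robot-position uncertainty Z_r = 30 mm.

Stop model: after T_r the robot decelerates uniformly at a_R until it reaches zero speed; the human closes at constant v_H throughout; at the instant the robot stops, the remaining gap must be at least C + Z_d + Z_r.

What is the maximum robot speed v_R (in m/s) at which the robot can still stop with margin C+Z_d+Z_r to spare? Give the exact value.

at the boundary: (1/3)·v² + (73/75)·v + (-2779/2000) = 0
  disc = (73/75)² − 4·(1/3)·(-2779/2000) = 63001/22500 ; √disc = 251/150
  v_R = (−(73/75) + 251/150) / (2·(1/3)) = 21/20 m/s
check:
stop time T_s = (21/20)/(3/2) = 0.7000 s
reaction-phase robot travel = 1.0500·0.0400 = 0.0420 m
robot under decel: 1.0500²/(2·1.5000) = 0.3675 m
human closes 1.4000·0.7400 = 1.0360 m
C+Z_d+Z_r = 0.1000+0.0100+0.0300 = 0.1400 m
sum ≈ 0.0420+0.3675+1.0360+0.1400 ≈ 1.5855 m = S ✓

v_R_max = 21/20 m/s = 1.0500 m/s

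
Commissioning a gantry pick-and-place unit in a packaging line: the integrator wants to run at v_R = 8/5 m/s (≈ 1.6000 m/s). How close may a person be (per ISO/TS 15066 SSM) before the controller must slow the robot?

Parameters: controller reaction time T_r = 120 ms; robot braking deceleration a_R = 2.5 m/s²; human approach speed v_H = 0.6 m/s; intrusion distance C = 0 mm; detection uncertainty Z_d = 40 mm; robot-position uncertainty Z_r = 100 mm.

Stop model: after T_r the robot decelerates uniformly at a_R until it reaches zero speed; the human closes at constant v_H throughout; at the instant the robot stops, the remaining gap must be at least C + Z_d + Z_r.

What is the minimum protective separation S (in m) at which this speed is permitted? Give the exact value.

S_min = 13/10 m = 1.3000 m

braking lasts T_s = (8/5)/(5/2) = 0.6400 s
reaction-phase robot travel = 1.6000·0.1200 = 0.1920 m
robot under decel: 1.6000²/(2·2.5000) = 0.5120 m
human closes 0.6000·0.7600 = 0.4560 m
margins: 0.0000+0.0400+0.1000 = 0.1400 m
S_min ≈ 0.1920+0.5120+0.4560+0.1400  ⇒  S_min = 13/10 m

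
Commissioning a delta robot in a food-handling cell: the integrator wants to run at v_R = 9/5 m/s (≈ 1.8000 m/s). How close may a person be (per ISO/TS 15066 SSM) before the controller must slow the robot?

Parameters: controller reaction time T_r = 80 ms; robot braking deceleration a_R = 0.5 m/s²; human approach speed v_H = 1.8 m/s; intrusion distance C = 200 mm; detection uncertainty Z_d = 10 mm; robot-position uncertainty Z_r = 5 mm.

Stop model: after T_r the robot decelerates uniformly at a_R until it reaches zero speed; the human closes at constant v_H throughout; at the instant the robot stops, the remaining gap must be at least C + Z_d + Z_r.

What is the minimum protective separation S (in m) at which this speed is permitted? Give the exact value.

S_min = 10223/1000 m = 10.2230 m

stop time T_s = (9/5)/(1/2) = 3.6000 s
robot covers v_R·T_r = 1.8000·0.0800 = 0.1440 m before braking
braking distance = 1.8000²/(2·0.5000) = 3.2400 m
person approaches 1.8000·(0.0800+3.6000) = 6.6240 m
residual clearance needed = 0.2000+0.0100+0.0050 = 0.2150 m
S_min ≈ 0.1440+3.2400+6.6240+0.2150  ⇒  S_min = 10223/1000 m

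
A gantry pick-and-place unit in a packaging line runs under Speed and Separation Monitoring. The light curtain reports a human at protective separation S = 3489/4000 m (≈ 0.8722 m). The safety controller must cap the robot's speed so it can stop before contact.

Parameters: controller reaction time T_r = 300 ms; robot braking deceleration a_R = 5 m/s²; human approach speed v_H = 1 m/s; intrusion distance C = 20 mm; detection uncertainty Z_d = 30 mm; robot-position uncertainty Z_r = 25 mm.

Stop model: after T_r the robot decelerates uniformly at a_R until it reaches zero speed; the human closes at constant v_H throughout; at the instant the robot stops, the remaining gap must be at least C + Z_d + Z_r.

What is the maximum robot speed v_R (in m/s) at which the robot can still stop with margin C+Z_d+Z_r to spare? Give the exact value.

quadratic (1/10)·v² + (1/2)·v + (-1989/4000) = 0
  disc = (1/2)² − 4·(1/10)·(-1989/4000) = 4489/10000 ; √disc = 67/100
  v_R = (−(1/2) + 67/100) / (2·(1/10)) = 17/20 m/s
check:
stop time T_s = (17/20)/5 = 0.1700 s
robot covers v_R·T_r = 0.8500·0.3000 = 0.2550 m before braking
robot under decel: 0.8500²/(2·5.0000) = 0.0722 m
human over T_r+T_s: 1.0000·(0.3000+0.1700) = 0.4700 m
residual clearance needed = 0.0200+0.0300+0.0250 = 0.0750 m
sum ≈ 0.2550+0.0722+0.4700+0.0750 ≈ 0.8722 m = S ✓

v_R_max = 17/20 m/s = 0.8500 m/s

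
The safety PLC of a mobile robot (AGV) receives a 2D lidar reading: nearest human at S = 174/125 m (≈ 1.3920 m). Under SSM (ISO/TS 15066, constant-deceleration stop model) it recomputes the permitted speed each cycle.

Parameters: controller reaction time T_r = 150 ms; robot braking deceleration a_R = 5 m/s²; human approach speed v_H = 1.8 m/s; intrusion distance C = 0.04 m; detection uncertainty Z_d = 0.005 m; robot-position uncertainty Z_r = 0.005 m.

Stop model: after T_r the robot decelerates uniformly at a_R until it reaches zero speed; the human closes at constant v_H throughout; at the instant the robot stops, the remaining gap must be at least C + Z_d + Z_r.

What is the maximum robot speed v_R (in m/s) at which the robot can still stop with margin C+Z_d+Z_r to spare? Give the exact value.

v_R_max = 8/5 m/s = 1.6000 m/s

quadratic (1/10)·v² + (51/100)·v + (-134/125) = 0
  disc = (51/100)² − 4·(1/10)·(-134/125) = 6889/10000 ; √disc = 83/100
  v_R = (−(51/100) + 83/100) / (2·(1/10)) = 8/5 m/s
check:
braking lasts T_s = (8/5)/5 = 0.3200 s
robot in T_r: 1.6000·0.1500 = 0.2400 m
robot covers 1.6000·0.3200 − ½·5.0000·0.3200² = 0.2560 m while stopping
person approaches 1.8000·(0.1500+0.3200) = 0.8460 m
C+Z_d+Z_r = 0.0400+0.0050+0.0050 = 0.0500 m
sum ≈ 0.2400+0.2560+0.8460+0.0500 ≈ 1.3920 m = S ✓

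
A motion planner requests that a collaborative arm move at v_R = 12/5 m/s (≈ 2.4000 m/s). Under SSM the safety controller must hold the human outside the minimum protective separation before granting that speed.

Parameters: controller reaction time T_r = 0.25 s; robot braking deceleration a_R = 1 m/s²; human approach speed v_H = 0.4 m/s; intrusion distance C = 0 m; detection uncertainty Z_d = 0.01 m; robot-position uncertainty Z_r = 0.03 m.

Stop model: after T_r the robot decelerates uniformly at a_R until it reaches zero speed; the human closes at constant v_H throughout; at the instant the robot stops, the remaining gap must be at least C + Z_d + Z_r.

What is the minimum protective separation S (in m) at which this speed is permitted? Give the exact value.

stop time T_s = (12/5)/1 = 2.4000 s
robot in T_r: 2.4000·0.2500 = 0.6000 m
braking distance = 2.4000²/(2·1.0000) = 2.8800 m
person approaches 0.4000·(0.2500+2.4000) = 1.0600 m
margins: 0.0000+0.0100+0.0300 = 0.0400 m
S_min ≈ 0.6000+2.8800+1.0600+0.0400  ⇒  S_min = 229/50 m

S_min = 229/50 m = 4.5800 m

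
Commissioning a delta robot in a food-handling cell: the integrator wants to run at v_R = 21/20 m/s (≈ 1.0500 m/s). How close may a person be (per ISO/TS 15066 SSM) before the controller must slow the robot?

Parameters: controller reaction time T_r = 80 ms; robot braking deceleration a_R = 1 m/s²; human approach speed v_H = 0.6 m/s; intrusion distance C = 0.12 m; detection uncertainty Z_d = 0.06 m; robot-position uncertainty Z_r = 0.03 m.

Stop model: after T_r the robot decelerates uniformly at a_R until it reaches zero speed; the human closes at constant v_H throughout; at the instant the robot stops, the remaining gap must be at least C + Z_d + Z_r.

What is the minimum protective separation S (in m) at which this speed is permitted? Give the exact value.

S_min = 6093/4000 m = 1.5232 m

T_s = v_R/a_R = (21/20)/1 = 1.0500 s
robot covers v_R·T_r = 1.0500·0.0800 = 0.0840 m before braking
braking distance = 1.0500²/(2·1.0000) = 0.5513 m
human closes 0.6000·1.1300 = 0.6780 m
margins: 0.1200+0.0600+0.0300 = 0.2100 m
S_min ≈ 0.0840+0.5513+0.6780+0.2100  ⇒  S_min = 6093/4000 m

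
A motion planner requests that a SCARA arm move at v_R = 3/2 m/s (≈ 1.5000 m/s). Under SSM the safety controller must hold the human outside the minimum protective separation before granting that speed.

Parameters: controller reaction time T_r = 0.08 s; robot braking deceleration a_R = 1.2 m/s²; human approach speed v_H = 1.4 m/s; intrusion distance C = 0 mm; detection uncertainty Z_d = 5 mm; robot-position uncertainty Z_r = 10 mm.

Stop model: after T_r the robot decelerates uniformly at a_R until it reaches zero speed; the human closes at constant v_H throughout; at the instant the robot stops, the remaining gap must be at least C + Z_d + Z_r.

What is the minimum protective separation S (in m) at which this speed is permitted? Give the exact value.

S_min = 5869/2000 m = 2.9345 m

braking lasts T_s = (3/2)/(6/5) = 1.2500 s
robot covers v_R·T_r = 1.5000·0.0800 = 0.1200 m before braking
robot under decel: 1.5000²/(2·1.2000) = 0.9375 m
person approaches 1.4000·(0.0800+1.2500) = 1.8620 m
margins: 0.0000+0.0050+0.0100 = 0.0150 m
S_min ≈ 0.1200+0.9375+1.8620+0.0150  ⇒  S_min = 5869/2000 m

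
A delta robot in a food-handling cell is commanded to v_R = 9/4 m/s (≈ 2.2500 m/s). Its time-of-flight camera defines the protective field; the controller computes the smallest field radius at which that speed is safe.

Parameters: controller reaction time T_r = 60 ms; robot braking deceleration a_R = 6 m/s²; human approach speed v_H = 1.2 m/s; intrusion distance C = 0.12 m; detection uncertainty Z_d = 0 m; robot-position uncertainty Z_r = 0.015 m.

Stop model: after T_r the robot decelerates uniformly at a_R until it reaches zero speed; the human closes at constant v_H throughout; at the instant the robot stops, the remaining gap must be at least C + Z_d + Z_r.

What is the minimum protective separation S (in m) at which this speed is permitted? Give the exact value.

S_min = 9711/8000 m = 1.2139 m

T_s = v_R/a_R = (9/4)/6 = 0.3750 s
robot in T_r: 2.2500·0.0600 = 0.1350 m
robot under decel: 2.2500²/(2·6.0000) = 0.4219 m
person approaches 1.2000·(0.0600+0.3750) = 0.5220 m
residual clearance needed = 0.1200+0.0000+0.0150 = 0.1350 m
S_min ≈ 0.1350+0.4219+0.5220+0.1350  ⇒  S_min = 9711/8000 m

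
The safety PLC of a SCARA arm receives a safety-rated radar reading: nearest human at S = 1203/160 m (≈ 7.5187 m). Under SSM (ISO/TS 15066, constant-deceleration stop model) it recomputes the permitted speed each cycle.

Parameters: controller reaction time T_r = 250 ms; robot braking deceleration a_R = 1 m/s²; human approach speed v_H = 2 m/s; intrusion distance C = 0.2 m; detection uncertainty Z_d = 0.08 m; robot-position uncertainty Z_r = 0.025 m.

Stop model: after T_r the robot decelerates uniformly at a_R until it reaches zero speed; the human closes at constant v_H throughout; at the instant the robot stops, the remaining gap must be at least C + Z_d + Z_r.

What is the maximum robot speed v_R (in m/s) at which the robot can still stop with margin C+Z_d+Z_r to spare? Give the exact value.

v_R_max = 41/20 m/s = 2.0500 m/s

collect terms ⇒ (1/2)·v_R² + (9/4)·v_R + (-5371/800) = 0
  disc = (9/4)² − 4·(1/2)·(-5371/800) = 1849/100 ; √disc = 43/10
  v_R = (−(9/4) + 43/10) / (2·(1/2)) = 41/20 m/s
check:
braking lasts T_s = (41/20)/1 = 2.0500 s
reaction-phase robot travel = 2.0500·0.2500 = 0.5125 m
robot under decel: 2.0500²/(2·1.0000) = 2.1012 m
human over T_r+T_s: 2.0000·(0.2500+2.0500) = 4.6000 m
residual clearance needed = 0.2000+0.0800+0.0250 = 0.3050 m
sum ≈ 0.5125+2.1012+4.6000+0.3050 ≈ 7.5187 m = S ✓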